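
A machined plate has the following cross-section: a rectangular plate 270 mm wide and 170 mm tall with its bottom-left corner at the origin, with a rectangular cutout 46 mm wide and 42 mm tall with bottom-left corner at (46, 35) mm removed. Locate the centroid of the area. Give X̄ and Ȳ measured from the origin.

plate: A = 270 × 170 = 45900.00, centroid at (135.00, 85.00).
hole: A = −(46 × 42) = -1932.00, centroid at (69.00, 56.00).
ΣA = 43968.00 mm², ΣAX̄ = 6063192.00 mm³, ΣAȲ = 3793308.00 mm³.
X̄ = 6063192.00/43968.00 = 137.90 mm; Ȳ = 3793308.00/43968.00 = 86.27 mm.

X̄ = 137.90 mm, Ȳ = 86.27 mm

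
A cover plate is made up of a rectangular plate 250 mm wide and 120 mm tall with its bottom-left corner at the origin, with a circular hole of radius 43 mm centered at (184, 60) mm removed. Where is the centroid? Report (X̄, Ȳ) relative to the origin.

X̄ = 110.83 mm, Ȳ = 60.00 mm

Part | A | x̄ᵢ | ȳᵢ | A·x̄ᵢ | A·ȳᵢ
plate | 30000.00 | 125.00 | 60.00 | 3750000.00 | 1800000.00
hole | -5808.80 | 184.00 | 60.00 | -1068820.09 | -348528.29
Σ | 24191.20 |  |  | 2681179.91 | 1451471.71
X̄ = 2681179.91 / 24191.20 = 110.83 mm
Ȳ = 1451471.71 / 24191.20 = 60.00 mm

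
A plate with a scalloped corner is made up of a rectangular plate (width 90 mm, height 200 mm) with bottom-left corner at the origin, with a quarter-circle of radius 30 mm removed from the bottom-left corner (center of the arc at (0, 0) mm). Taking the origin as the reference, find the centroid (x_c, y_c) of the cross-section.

x_c = 46.32 mm, y_c = 103.57 mm

Part | A | x̄ᵢ | ȳᵢ | A·x̄ᵢ | A·ȳᵢ
plate | 18000.00 | 45.00 | 100.00 | 810000.00 | 1800000.00
removed quarter-circle | -706.86 | 12.73 | 12.73 | -9000.00 | -9000.00
Σ | 17293.14 |  |  | 801000.00 | 1791000.00
x_c = 801000.00 / 17293.14 = 46.32 mm
y_c = 1791000.00 / 17293.14 = 103.57 mm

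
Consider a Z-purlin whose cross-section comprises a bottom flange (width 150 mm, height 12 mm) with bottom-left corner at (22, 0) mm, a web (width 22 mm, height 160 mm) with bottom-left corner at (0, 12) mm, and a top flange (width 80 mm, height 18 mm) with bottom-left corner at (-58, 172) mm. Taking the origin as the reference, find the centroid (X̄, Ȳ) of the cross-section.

X̄ = 27.72 mm, Ȳ = 88.06 mm

Part | A | x̄ᵢ | ȳᵢ | A·x̄ᵢ | A·ȳᵢ
bottom flange | 1800.00 | 97.00 | 6.00 | 174600.00 | 10800.00
web | 3520.00 | 11.00 | 92.00 | 38720.00 | 323840.00
top flange | 1440.00 | -18.00 | 181.00 | -25920.00 | 260640.00
Σ | 6760.00 |  |  | 187400.00 | 595280.00
X̄ = 187400.00 / 6760.00 = 27.72 mm
Ȳ = 595280.00 / 6760.00 = 88.06 mm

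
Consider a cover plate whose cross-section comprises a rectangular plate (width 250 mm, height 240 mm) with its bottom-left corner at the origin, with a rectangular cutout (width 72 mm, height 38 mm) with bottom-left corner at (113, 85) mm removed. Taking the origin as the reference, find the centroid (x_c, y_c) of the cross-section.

x_c = 123.85 mm, y_c = 120.76 mm

plate: A = 250 × 240 = 60000.00, centroid at (125.00, 120.00).
hole: A = −(72 × 38) = -2736.00, centroid at (149.00, 104.00).
ΣA = 57264.00 mm², ΣAx_c = 7092336.00 mm³, ΣAy_c = 6915456.00 mm³.
x_c = 7092336.00/57264.00 = 123.85 mm; y_c = 6915456.00/57264.00 = 120.76 mm.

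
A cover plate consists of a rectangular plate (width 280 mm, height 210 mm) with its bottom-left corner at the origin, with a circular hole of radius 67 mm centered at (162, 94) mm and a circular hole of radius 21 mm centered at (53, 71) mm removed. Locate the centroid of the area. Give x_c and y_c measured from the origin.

plate: A = 280 × 210 = 58800.00, centroid at (140.00, 105.00).
hole 1: A = −π·67² = -14102.61, centroid at (162.00, 94.00).
hole 2: A = −π·21² = -1385.44, centroid at (53.00, 71.00).
ΣA = 43311.95 mm², ΣAx_c = 5873948.83 mm³, ΣAy_c = 4749988.31 mm³.
x_c = 5873948.83/43311.95 = 135.62 mm; y_c = 4749988.31/43311.95 = 109.67 mm.

x_c = 135.62 mm, y_c = 109.67 mm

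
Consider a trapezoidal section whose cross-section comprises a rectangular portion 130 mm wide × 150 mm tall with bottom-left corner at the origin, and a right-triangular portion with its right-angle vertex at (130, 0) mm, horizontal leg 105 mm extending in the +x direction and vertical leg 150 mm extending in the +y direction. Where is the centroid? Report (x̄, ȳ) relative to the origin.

x̄ = 93.77 mm, ȳ = 67.81 mm

rectangular portion: A = 130 × 150 = 19500.00, centroid at (65.00, 75.00).
triangular portion: A = ½·105·150 = 7875.00, centroid at (165.00, 50.00).
ΣA = 27375.00 mm²
ΣAx̄ = (19500.00)(65.00) + (7875.00)(165.00) = 2566875.00 mm³
ΣAȳ = (19500.00)(75.00) + (7875.00)(50.00) = 1856250.00 mm³
x̄ = 2566875.00 / 27375.00 = 93.77 mm
ȳ = 1856250.00 / 27375.00 = 67.81 mm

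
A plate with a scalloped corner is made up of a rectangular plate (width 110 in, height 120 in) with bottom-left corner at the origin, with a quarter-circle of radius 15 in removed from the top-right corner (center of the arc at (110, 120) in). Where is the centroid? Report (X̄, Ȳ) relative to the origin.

X̄ = 54.34 in, Ȳ = 59.27 in

plate: A = 110 × 120 = 13200.00, centroid at (55.00, 60.00).
removed quarter-circle: A = −¼π·15² = -176.71, centroid at (103.63, 113.63).
ΣA = 13023.29 in²
ΣAX̄ = (13200.00)(55.00) + (-176.71)(103.63) = 707686.40 in³
ΣAȲ = (13200.00)(60.00) + (-176.71)(113.63) = 771919.25 in³
X̄ = 707686.40 / 13023.29 = 54.34 in
Ȳ = 771919.25 / 13023.29 = 59.27 in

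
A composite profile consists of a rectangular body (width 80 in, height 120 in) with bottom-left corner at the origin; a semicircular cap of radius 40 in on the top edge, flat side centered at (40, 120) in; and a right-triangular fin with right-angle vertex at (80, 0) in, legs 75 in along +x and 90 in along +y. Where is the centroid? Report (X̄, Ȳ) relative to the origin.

rectangular body: A = 80 × 120 = 9600.00, centroid at (40.00, 60.00).
semicircular top: A = ½π·40² = 2513.27, centroid at (40.00, 136.98).
triangular fin: A = ½·75·90 = 3375.00, centroid at (105.00, 30.00).
ΣA = 15488.27 in², ΣAX̄ = 838905.96 in³, ΣAȲ = 1021509.56 in³.
X̄ = 838905.96/15488.27 = 54.16 in; Ȳ = 1021509.56/15488.27 = 65.95 in.

X̄ = 54.16 in, Ȳ = 65.95 in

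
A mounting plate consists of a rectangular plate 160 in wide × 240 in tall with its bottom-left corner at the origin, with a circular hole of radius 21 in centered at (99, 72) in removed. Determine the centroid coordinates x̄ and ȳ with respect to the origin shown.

x̄ = 79.29 in, ȳ = 121.80 in

Part | A | x̄ᵢ | ȳᵢ | A·x̄ᵢ | A·ȳᵢ
plate | 38400.00 | 80.00 | 120.00 | 3072000.00 | 4608000.00
hole | -1385.44 | 99.00 | 72.00 | -137158.79 | -99751.85
Σ | 37014.56 |  |  | 2934841.21 | 4508248.15
x̄ = 2934841.21 / 37014.56 = 79.29 in
ȳ = 4508248.15 / 37014.56 = 121.80 in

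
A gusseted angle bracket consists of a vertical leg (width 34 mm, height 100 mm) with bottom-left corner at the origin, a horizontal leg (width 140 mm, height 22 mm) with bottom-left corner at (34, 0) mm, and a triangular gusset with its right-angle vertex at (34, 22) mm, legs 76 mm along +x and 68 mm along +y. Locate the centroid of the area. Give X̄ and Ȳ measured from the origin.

vertical leg: A = 34 × 100 = 3400.00, centroid at (17.00, 50.00).
horizontal leg: A = 140 × 22 = 3080.00, centroid at (104.00, 11.00).
gusset: A = ½·76·68 = 2584.00, centroid at (59.33, 44.67).
ΣA = 9064.00 mm²
ΣAX̄ = (3400.00)(17.00) + (3080.00)(104.00) + (2584.00)(59.33) = 531437.33 mm³
ΣAȲ = (3400.00)(50.00) + (3080.00)(11.00) + (2584.00)(44.67) = 319298.67 mm³
X̄ = 531437.33 / 9064.00 = 58.63 mm
Ȳ = 319298.67 / 9064.00 = 35.23 mm

X̄ = 58.63 mm, Ȳ = 35.23 mm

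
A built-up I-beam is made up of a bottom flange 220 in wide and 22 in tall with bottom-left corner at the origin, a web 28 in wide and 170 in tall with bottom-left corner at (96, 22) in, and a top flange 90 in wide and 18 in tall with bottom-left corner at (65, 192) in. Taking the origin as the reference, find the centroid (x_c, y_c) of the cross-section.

Part | A | x̄ᵢ | ȳᵢ | A·x̄ᵢ | A·ȳᵢ
bottom flange | 4840.00 | 110.00 | 11.00 | 532400.00 | 53240.00
web | 4760.00 | 110.00 | 107.00 | 523600.00 | 509320.00
top flange | 1620.00 | 110.00 | 201.00 | 178200.00 | 325620.00
Σ | 11220.00 |  |  | 1234200.00 | 888180.00
x_c = 1234200.00 / 11220.00 = 110.00 in
y_c = 888180.00 / 11220.00 = 79.16 in

x_c = 110.00 in, y_c = 79.16 in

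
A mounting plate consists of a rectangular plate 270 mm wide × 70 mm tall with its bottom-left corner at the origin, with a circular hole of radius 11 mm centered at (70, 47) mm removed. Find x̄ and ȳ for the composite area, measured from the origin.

x̄ = 136.33 mm, ȳ = 34.75 mm

plate: A = 270 × 70 = 18900.00, centroid at (135.00, 35.00).
hole: A = −π·11² = -380.13, centroid at (70.00, 47.00).
ΣA = 18519.87 mm²
ΣAx̄ = (18900.00)(135.00) + (-380.13)(70.00) = 2524890.71 mm³
ΣAȳ = (18900.00)(35.00) + (-380.13)(47.00) = 643633.76 mm³
x̄ = 2524890.71 / 18519.87 = 136.33 mm
ȳ = 643633.76 / 18519.87 = 34.75 mm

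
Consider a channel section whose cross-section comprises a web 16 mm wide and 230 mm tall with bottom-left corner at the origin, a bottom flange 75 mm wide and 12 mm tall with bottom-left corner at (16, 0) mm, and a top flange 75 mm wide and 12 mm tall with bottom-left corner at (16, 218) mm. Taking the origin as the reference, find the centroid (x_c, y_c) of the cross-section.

x_c = 22.95 mm, y_c = 115.00 mm

Part | A | x̄ᵢ | ȳᵢ | A·x̄ᵢ | A·ȳᵢ
web | 3680.00 | 8.00 | 115.00 | 29440.00 | 423200.00
bottom flange | 900.00 | 53.50 | 6.00 | 48150.00 | 5400.00
top flange | 900.00 | 53.50 | 224.00 | 48150.00 | 201600.00
Σ | 5480.00 |  |  | 125740.00 | 630200.00
x_c = 125740.00 / 5480.00 = 22.95 mm
y_c = 630200.00 / 5480.00 = 115.00 mm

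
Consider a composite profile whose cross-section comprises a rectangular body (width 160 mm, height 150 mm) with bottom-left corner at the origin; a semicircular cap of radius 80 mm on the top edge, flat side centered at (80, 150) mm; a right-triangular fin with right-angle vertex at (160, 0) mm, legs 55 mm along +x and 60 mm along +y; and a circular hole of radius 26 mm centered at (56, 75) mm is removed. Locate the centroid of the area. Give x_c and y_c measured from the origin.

rectangular body: A = 160 × 150 = 24000.00, centroid at (80.00, 75.00).
semicircular top: A = ½π·80² = 10053.10, centroid at (80.00, 183.95).
triangular fin: A = ½·55·60 = 1650.00, centroid at (178.33, 20.00).
hole: A = −π·26² = -2123.72, centroid at (56.00, 75.00).
ΣA = 33579.38 mm²
ΣAx_c = (24000.00)(80.00) + (10053.10)(80.00) + (1650.00)(178.33) + (-2123.72)(56.00) = 2899569.59 mm³
ΣAy_c = (24000.00)(75.00) + (10053.10)(183.95) + (1650.00)(20.00) + (-2123.72)(75.00) = 3523019.06 mm³
x_c = 2899569.59 / 33579.38 = 86.35 mm
y_c = 3523019.06 / 33579.38 = 104.92 mm

x_c = 86.35 mm, y_c = 104.92 mm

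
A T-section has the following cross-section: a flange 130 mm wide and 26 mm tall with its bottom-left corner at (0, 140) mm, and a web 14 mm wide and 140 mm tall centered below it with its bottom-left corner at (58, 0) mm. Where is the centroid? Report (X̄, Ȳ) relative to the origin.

X̄ = 65.00 mm, Ȳ = 122.54 mm

web: A = 14 × 140 = 1960.00, centroid at (65.00, 70.00).
flange: A = 130 × 26 = 3380.00, centroid at (65.00, 153.00).
ΣA = 5340.00 mm², ΣAX̄ = 347100.00 mm³, ΣAȲ = 654340.00 mm³.
X̄ = 347100.00/5340.00 = 65.00 mm; Ȳ = 654340.00/5340.00 = 122.54 mm.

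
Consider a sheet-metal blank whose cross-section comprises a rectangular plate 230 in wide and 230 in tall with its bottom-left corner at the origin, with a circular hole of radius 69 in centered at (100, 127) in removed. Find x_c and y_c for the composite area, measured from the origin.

plate: A = 230 × 230 = 52900.00, centroid at (115.00, 115.00).
hole: A = −π·69² = -14957.12, centroid at (100.00, 127.00).
ΣA = 37942.88 in², ΣAx_c = 4587787.74 in³, ΣAy_c = 4183945.43 in³.
x_c = 4587787.74/37942.88 = 120.91 in; y_c = 4183945.43/37942.88 = 110.27 in.

x_c = 120.91 in, y_c = 110.27 in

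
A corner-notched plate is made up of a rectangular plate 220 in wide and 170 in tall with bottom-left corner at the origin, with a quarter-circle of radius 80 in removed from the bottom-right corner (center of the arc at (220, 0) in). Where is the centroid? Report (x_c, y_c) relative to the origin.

Part | A | x̄ᵢ | ȳᵢ | A·x̄ᵢ | A·ȳᵢ
plate | 37400.00 | 110.00 | 85.00 | 4114000.00 | 3179000.00
removed quarter-circle | -5026.55 | 186.05 | 33.95 | -935173.95 | -170666.67
Σ | 32373.45 |  |  | 3178826.05 | 3008333.33
x_c = 3178826.05 / 32373.45 = 98.19 in
y_c = 3008333.33 / 32373.45 = 92.93 in

x_c = 98.19 in, y_c = 92.93 in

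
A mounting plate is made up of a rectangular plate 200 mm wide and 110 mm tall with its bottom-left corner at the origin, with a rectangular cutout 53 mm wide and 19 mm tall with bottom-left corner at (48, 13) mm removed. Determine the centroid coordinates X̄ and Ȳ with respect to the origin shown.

X̄ = 101.22 mm, Ȳ = 56.56 mm

plate: A = 200 × 110 = 22000.00, centroid at (100.00, 55.00).
hole: A = −(53 × 19) = -1007.00, centroid at (74.50, 22.50).
ΣA = 20993.00 mm²
ΣAX̄ = (22000.00)(100.00) + (-1007.00)(74.50) = 2124978.50 mm³
ΣAȲ = (22000.00)(55.00) + (-1007.00)(22.50) = 1187342.50 mm³
X̄ = 2124978.50 / 20993.00 = 101.22 mm
Ȳ = 1187342.50 / 20993.00 = 56.56 mm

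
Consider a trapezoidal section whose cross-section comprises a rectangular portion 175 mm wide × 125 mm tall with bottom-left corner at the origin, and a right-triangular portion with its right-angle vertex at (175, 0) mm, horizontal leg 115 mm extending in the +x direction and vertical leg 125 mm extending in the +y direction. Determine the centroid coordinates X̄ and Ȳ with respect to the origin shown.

rectangular portion: A = 175 × 125 = 21875.00, centroid at (87.50, 62.50).
triangular portion: A = ½·115·125 = 7187.50, centroid at (213.33, 41.67).
ΣA = 29062.50 mm²
ΣAX̄ = (21875.00)(87.50) + (7187.50)(213.33) = 3447395.83 mm³
ΣAȲ = (21875.00)(62.50) + (7187.50)(41.67) = 1666666.67 mm³
X̄ = 3447395.83 / 29062.50 = 118.62 mm
Ȳ = 1666666.67 / 29062.50 = 57.35 mm

X̄ = 118.62 mm, Ȳ = 57.35 mm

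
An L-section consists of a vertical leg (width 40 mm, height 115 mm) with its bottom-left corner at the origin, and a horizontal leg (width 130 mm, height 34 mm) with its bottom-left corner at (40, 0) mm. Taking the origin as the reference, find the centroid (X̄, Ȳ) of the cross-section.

X̄ = 61.65 mm, Ȳ = 37.65 mm

vertical leg: A = 40 × 115 = 4600.00, centroid at (20.00, 57.50).
horizontal leg: A = 130 × 34 = 4420.00, centroid at (105.00, 17.00).
ΣA = 9020.00 mm²
ΣAX̄ = (4600.00)(20.00) + (4420.00)(105.00) = 556100.00 mm³
ΣAȲ = (4600.00)(57.50) + (4420.00)(17.00) = 339640.00 mm³
X̄ = 556100.00 / 9020.00 = 61.65 mm
Ȳ = 339640.00 / 9020.00 = 37.65 mm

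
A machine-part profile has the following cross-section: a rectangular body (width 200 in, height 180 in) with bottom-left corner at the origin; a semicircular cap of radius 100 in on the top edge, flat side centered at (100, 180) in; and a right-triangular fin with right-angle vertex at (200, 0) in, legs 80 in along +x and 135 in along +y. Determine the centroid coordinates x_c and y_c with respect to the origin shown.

x_c = 111.98 in, y_c = 122.17 in

rectangular body: A = 200 × 180 = 36000.00, centroid at (100.00, 90.00).
semicircular top: A = ½π·100² = 15707.96, centroid at (100.00, 222.44).
triangular fin: A = ½·80·135 = 5400.00, centroid at (226.67, 45.00).
ΣA = 57107.96 in², ΣAx_c = 6394796.33 in³, ΣAy_c = 6977100.05 in³.
x_c = 6394796.33/57107.96 = 111.98 in; y_c = 6977100.05/57107.96 = 122.17 in.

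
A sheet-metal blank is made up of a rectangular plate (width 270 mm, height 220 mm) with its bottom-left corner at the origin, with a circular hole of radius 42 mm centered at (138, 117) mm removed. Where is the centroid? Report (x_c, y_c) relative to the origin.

plate: A = 270 × 220 = 59400.00, centroid at (135.00, 110.00).
hole: A = −π·42² = -5541.77, centroid at (138.00, 117.00).
ΣA = 53858.23 mm²
ΣAx_c = (59400.00)(135.00) + (-5541.77)(138.00) = 7254235.82 mm³
ΣAy_c = (59400.00)(110.00) + (-5541.77)(117.00) = 5885612.98 mm³
x_c = 7254235.82 / 53858.23 = 134.69 mm
y_c = 5885612.98 / 53858.23 = 109.28 mm

x_c = 134.69 mm, y_c = 109.28 mm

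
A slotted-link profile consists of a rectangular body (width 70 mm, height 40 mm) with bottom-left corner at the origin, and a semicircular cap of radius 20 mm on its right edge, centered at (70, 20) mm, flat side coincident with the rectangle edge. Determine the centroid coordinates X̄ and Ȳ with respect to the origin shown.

Part | A | x̄ᵢ | ȳᵢ | A·x̄ᵢ | A·ȳᵢ
rectangular body | 2800.00 | 35.00 | 20.00 | 98000.00 | 56000.00
semicircular end | 628.32 | 78.49 | 20.00 | 49315.63 | 12566.37
Σ | 3428.32 |  |  | 147315.63 | 68566.37
X̄ = 147315.63 / 3428.32 = 42.97 mm
Ȳ = 68566.37 / 3428.32 = 20.00 mm

X̄ = 42.97 mm, Ȳ = 20.00 mm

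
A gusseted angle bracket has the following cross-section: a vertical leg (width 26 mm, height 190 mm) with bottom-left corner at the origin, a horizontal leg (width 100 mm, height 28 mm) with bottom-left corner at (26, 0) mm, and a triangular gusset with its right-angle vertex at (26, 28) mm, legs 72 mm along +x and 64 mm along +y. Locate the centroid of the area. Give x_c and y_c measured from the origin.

x_c = 39.05 mm, y_c = 61.94 mm

vertical leg: A = 26 × 190 = 4940.00, centroid at (13.00, 95.00).
horizontal leg: A = 100 × 28 = 2800.00, centroid at (76.00, 14.00).
gusset: A = ½·72·64 = 2304.00, centroid at (50.00, 49.33).
ΣA = 10044.00 mm², ΣAx_c = 392220.00 mm³, ΣAy_c = 622164.00 mm³.
x_c = 392220.00/10044.00 = 39.05 mm; y_c = 622164.00/10044.00 = 61.94 mm.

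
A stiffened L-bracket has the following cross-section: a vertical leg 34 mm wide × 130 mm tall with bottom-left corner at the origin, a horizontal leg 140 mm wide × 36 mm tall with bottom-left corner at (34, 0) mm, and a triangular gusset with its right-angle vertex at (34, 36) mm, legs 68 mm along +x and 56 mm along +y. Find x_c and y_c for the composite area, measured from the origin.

vertical leg: A = 34 × 130 = 4420.00, centroid at (17.00, 65.00).
horizontal leg: A = 140 × 36 = 5040.00, centroid at (104.00, 18.00).
gusset: A = ½·68·56 = 1904.00, centroid at (56.67, 54.67).
ΣA = 11364.00 mm², ΣAx_c = 707193.33 mm³, ΣAy_c = 482105.33 mm³.
x_c = 707193.33/11364.00 = 62.23 mm; y_c = 482105.33/11364.00 = 42.42 mm.

x_c = 62.23 mm, y_c = 42.42 mm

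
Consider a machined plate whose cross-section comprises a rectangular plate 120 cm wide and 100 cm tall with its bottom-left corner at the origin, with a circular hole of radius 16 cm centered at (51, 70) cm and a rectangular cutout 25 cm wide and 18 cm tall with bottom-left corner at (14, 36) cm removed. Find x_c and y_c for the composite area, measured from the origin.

x_c = 62.08 cm, y_c = 48.71 cm

plate: A = 120 × 100 = 12000.00, centroid at (60.00, 50.00).
hole 1: A = −π·16² = -804.25, centroid at (51.00, 70.00).
hole 2: A = −(25 × 18) = -450.00, centroid at (26.50, 45.00).
ΣA = 10745.75 cm², ΣAx_c = 667058.37 cm³, ΣAy_c = 523452.66 cm³.
x_c = 667058.37/10745.75 = 62.08 cm; y_c = 523452.66/10745.75 = 48.71 cm.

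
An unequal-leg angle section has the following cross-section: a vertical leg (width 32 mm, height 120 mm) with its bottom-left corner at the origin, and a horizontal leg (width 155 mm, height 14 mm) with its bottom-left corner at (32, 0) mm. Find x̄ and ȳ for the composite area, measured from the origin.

x̄ = 49.76 mm, ȳ = 40.86 mm

vertical leg: A = 32 × 120 = 3840.00, centroid at (16.00, 60.00).
horizontal leg: A = 155 × 14 = 2170.00, centroid at (109.50, 7.00).
ΣA = 6010.00 mm²
ΣAx̄ = (3840.00)(16.00) + (2170.00)(109.50) = 299055.00 mm³
ΣAȳ = (3840.00)(60.00) + (2170.00)(7.00) = 245590.00 mm³
x̄ = 299055.00 / 6010.00 = 49.76 mm
ȳ = 245590.00 / 6010.00 = 40.86 mm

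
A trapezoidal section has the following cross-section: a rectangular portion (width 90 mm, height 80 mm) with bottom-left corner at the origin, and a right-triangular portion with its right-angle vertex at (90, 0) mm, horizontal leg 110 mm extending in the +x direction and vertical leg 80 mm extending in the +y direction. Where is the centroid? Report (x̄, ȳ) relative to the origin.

Part | A | x̄ᵢ | ȳᵢ | A·x̄ᵢ | A·ȳᵢ
rectangular portion | 7200.00 | 45.00 | 40.00 | 324000.00 | 288000.00
triangular portion | 4400.00 | 126.67 | 26.67 | 557333.33 | 117333.33
Σ | 11600.00 |  |  | 881333.33 | 405333.33
x̄ = 881333.33 / 11600.00 = 75.98 mm
ȳ = 405333.33 / 11600.00 = 34.94 mm

x̄ = 75.98 mm, ȳ = 34.94 mm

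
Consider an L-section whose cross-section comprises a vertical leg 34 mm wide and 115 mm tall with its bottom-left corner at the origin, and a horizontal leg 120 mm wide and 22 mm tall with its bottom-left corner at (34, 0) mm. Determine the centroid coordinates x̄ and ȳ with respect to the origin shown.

x̄ = 48.04 mm, ȳ = 38.76 mm

Part | A | x̄ᵢ | ȳᵢ | A·x̄ᵢ | A·ȳᵢ
vertical leg | 3910.00 | 17.00 | 57.50 | 66470.00 | 224825.00
horizontal leg | 2640.00 | 94.00 | 11.00 | 248160.00 | 29040.00
Σ | 6550.00 |  |  | 314630.00 | 253865.00
x̄ = 314630.00 / 6550.00 = 48.04 mm
ȳ = 253865.00 / 6550.00 = 38.76 mm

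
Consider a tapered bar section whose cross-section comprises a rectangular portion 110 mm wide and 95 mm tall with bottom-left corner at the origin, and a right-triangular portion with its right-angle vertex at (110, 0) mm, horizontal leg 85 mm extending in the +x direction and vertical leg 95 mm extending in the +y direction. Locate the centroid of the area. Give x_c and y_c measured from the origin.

rectangular portion: A = 110 × 95 = 10450.00, centroid at (55.00, 47.50).
triangular portion: A = ½·85·95 = 4037.50, centroid at (138.33, 31.67).
ΣA = 14487.50 mm²
ΣAx_c = (10450.00)(55.00) + (4037.50)(138.33) = 1133270.83 mm³
ΣAy_c = (10450.00)(47.50) + (4037.50)(31.67) = 624229.17 mm³
x_c = 1133270.83 / 14487.50 = 78.22 mm
y_c = 624229.17 / 14487.50 = 43.09 mm

x_c = 78.22 mm, y_c = 43.09 mm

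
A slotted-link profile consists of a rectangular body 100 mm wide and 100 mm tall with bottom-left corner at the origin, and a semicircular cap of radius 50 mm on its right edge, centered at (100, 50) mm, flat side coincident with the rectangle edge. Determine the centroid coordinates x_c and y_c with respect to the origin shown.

x_c = 70.08 mm, y_c = 50.00 mm

rectangular body: A = 100 × 100 = 10000.00, centroid at (50.00, 50.00).
semicircular end: A = ½π·50² = 3926.99, centroid at (121.22, 50.00).
ΣA = 13926.99 mm²
ΣAx_c = (10000.00)(50.00) + (3926.99)(121.22) = 976032.42 mm³
ΣAy_c = (10000.00)(50.00) + (3926.99)(50.00) = 696349.54 mm³
x_c = 976032.42 / 13926.99 = 70.08 mm
y_c = 696349.54 / 13926.99 = 50.00 mm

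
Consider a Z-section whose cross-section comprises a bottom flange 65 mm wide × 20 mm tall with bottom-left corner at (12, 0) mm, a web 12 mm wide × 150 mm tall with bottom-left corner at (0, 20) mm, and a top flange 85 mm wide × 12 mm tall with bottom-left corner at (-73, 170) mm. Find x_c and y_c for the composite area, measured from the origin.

x_c = 9.11 mm, y_c = 88.23 mm

bottom flange: A = 65 × 20 = 1300.00, centroid at (44.50, 10.00).
web: A = 12 × 150 = 1800.00, centroid at (6.00, 95.00).
top flange: A = 85 × 12 = 1020.00, centroid at (-30.50, 176.00).
ΣA = 4120.00 mm²
ΣAx_c = (1300.00)(44.50) + (1800.00)(6.00) + (1020.00)(-30.50) = 37540.00 mm³
ΣAy_c = (1300.00)(10.00) + (1800.00)(95.00) + (1020.00)(176.00) = 363520.00 mm³
x_c = 37540.00 / 4120.00 = 9.11 mm
y_c = 363520.00 / 4120.00 = 88.23 mm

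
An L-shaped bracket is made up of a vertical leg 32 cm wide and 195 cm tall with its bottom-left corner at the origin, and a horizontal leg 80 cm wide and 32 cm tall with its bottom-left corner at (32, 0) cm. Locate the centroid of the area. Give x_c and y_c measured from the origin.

x_c = 32.29 cm, y_c = 73.79 cm

vertical leg: A = 32 × 195 = 6240.00, centroid at (16.00, 97.50).
horizontal leg: A = 80 × 32 = 2560.00, centroid at (72.00, 16.00).
ΣA = 8800.00 cm², ΣAx_c = 284160.00 cm³, ΣAy_c = 649360.00 cm³.
x_c = 284160.00/8800.00 = 32.29 cm; y_c = 649360.00/8800.00 = 73.79 cm.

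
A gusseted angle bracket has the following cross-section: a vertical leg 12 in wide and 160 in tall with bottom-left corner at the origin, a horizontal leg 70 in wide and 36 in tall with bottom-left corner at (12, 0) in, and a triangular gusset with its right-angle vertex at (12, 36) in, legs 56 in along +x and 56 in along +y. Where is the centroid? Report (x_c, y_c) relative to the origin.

vertical leg: A = 12 × 160 = 1920.00, centroid at (6.00, 80.00).
horizontal leg: A = 70 × 36 = 2520.00, centroid at (47.00, 18.00).
gusset: A = ½·56·56 = 1568.00, centroid at (30.67, 54.67).
ΣA = 6008.00 in², ΣAx_c = 178045.33 in³, ΣAy_c = 284677.33 in³.
x_c = 178045.33/6008.00 = 29.63 in; y_c = 284677.33/6008.00 = 47.38 in.

x_c = 29.63 in, y_c = 47.38 in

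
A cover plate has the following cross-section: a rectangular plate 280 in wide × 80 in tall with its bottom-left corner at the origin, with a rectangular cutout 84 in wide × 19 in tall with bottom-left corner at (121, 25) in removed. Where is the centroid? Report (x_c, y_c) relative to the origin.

x_c = 138.24 in, y_c = 40.42 in

Part | A | x̄ᵢ | ȳᵢ | A·x̄ᵢ | A·ȳᵢ
plate | 22400.00 | 140.00 | 40.00 | 3136000.00 | 896000.00
hole | -1596.00 | 163.00 | 34.50 | -260148.00 | -55062.00
Σ | 20804.00 |  |  | 2875852.00 | 840938.00
x_c = 2875852.00 / 20804.00 = 138.24 in
y_c = 840938.00 / 20804.00 = 40.42 in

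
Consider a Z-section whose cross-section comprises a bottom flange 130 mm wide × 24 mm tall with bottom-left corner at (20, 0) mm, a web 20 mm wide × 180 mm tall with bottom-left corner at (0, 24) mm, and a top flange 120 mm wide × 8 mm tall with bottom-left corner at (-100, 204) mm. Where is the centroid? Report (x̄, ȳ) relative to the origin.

Part | A | x̄ᵢ | ȳᵢ | A·x̄ᵢ | A·ȳᵢ
bottom flange | 3120.00 | 85.00 | 12.00 | 265200.00 | 37440.00
web | 3600.00 | 10.00 | 114.00 | 36000.00 | 410400.00
top flange | 960.00 | -40.00 | 208.00 | -38400.00 | 199680.00
Σ | 7680.00 |  |  | 262800.00 | 647520.00
x̄ = 262800.00 / 7680.00 = 34.22 mm
ȳ = 647520.00 / 7680.00 = 84.31 mm

x̄ = 34.22 mm, ȳ = 84.31 mm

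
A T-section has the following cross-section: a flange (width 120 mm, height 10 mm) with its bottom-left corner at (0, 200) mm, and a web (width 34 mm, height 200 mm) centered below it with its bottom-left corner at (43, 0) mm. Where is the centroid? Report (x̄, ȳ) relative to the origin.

Part | A | x̄ᵢ | ȳᵢ | A·x̄ᵢ | A·ȳᵢ
web | 6800.00 | 60.00 | 100.00 | 408000.00 | 680000.00
flange | 1200.00 | 60.00 | 205.00 | 72000.00 | 246000.00
Σ | 8000.00 |  |  | 480000.00 | 926000.00
x̄ = 480000.00 / 8000.00 = 60.00 mm
ȳ = 926000.00 / 8000.00 = 115.75 mm

x̄ = 60.00 mm, ȳ = 115.75 mm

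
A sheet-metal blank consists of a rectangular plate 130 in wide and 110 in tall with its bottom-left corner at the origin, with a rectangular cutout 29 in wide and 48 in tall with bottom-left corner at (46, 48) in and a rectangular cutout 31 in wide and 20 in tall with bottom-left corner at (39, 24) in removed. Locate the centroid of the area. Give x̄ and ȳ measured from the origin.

Part | A | x̄ᵢ | ȳᵢ | A·x̄ᵢ | A·ȳᵢ
plate | 14300.00 | 65.00 | 55.00 | 929500.00 | 786500.00
hole 1 | -1392.00 | 60.50 | 72.00 | -84216.00 | -100224.00
hole 2 | -620.00 | 54.50 | 34.00 | -33790.00 | -21080.00
Σ | 12288.00 |  |  | 811494.00 | 665196.00
x̄ = 811494.00 / 12288.00 = 66.04 in
ȳ = 665196.00 / 12288.00 = 54.13 in

x̄ = 66.04 in, ȳ = 54.13 in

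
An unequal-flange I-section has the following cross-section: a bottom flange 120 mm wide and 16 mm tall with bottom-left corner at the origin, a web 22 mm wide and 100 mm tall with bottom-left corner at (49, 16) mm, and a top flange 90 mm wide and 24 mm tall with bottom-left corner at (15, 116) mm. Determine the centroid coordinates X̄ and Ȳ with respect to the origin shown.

X̄ = 60.00 mm, Ȳ = 69.59 mm

bottom flange: A = 120 × 16 = 1920.00, centroid at (60.00, 8.00).
web: A = 22 × 100 = 2200.00, centroid at (60.00, 66.00).
top flange: A = 90 × 24 = 2160.00, centroid at (60.00, 128.00).
ΣA = 6280.00 mm², ΣAX̄ = 376800.00 mm³, ΣAȲ = 437040.00 mm³.
X̄ = 376800.00/6280.00 = 60.00 mm; Ȳ = 437040.00/6280.00 = 69.59 mm.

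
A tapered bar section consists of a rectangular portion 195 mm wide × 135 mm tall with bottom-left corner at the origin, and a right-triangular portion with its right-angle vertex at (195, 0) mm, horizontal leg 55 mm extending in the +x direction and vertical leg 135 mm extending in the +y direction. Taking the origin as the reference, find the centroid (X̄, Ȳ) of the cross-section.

X̄ = 111.82 mm, Ȳ = 64.72 mm

rectangular portion: A = 195 × 135 = 26325.00, centroid at (97.50, 67.50).
triangular portion: A = ½·55·135 = 3712.50, centroid at (213.33, 45.00).
ΣA = 30037.50 mm²
ΣAX̄ = (26325.00)(97.50) + (3712.50)(213.33) = 3358687.50 mm³
ΣAȲ = (26325.00)(67.50) + (3712.50)(45.00) = 1944000.00 mm³
X̄ = 3358687.50 / 30037.50 = 111.82 mm
Ȳ = 1944000.00 / 30037.50 = 64.72 mm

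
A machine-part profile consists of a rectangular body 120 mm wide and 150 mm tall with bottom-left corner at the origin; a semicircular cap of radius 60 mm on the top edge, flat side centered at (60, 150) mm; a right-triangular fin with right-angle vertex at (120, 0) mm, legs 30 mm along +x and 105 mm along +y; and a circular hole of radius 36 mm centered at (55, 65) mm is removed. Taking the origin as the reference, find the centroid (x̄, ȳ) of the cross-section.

rectangular body: A = 120 × 150 = 18000.00, centroid at (60.00, 75.00).
semicircular top: A = ½π·60² = 5654.87, centroid at (60.00, 175.46).
triangular fin: A = ½·30·105 = 1575.00, centroid at (130.00, 35.00).
hole: A = −π·36² = -4071.50, centroid at (55.00, 65.00).
ΣA = 21158.36 mm²
ΣAx̄ = (18000.00)(60.00) + (5654.87)(60.00) + (1575.00)(130.00) + (-4071.50)(55.00) = 1400109.28 mm³
ΣAȳ = (18000.00)(75.00) + (5654.87)(175.46) + (1575.00)(35.00) + (-4071.50)(65.00) = 2132707.25 mm³
x̄ = 1400109.28 / 21158.36 = 66.17 mm
ȳ = 2132707.25 / 21158.36 = 100.80 mm

x̄ = 66.17 mm, ȳ = 100.80 mm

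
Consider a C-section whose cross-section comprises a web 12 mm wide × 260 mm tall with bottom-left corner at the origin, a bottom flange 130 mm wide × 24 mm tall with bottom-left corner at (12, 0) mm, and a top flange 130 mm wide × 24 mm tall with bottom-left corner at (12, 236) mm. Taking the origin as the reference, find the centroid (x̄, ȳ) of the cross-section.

web: A = 12 × 260 = 3120.00, centroid at (6.00, 130.00).
bottom flange: A = 130 × 24 = 3120.00, centroid at (77.00, 12.00).
top flange: A = 130 × 24 = 3120.00, centroid at (77.00, 248.00).
ΣA = 9360.00 mm²
ΣAx̄ = (3120.00)(6.00) + (3120.00)(77.00) + (3120.00)(77.00) = 499200.00 mm³
ΣAȳ = (3120.00)(130.00) + (3120.00)(12.00) + (3120.00)(248.00) = 1216800.00 mm³
x̄ = 499200.00 / 9360.00 = 53.33 mm
ȳ = 1216800.00 / 9360.00 = 130.00 mm

x̄ = 53.33 mm, ȳ = 130.00 mm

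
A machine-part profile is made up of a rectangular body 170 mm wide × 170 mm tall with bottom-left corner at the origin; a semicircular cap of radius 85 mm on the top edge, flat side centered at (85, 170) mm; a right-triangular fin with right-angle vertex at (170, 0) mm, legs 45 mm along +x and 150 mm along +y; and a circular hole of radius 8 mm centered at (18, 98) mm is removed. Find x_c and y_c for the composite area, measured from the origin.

rectangular body: A = 170 × 170 = 28900.00, centroid at (85.00, 85.00).
semicircular top: A = ½π·85² = 11349.00, centroid at (85.00, 206.08).
triangular fin: A = ½·45·150 = 3375.00, centroid at (185.00, 50.00).
hole: A = −π·8² = -201.06, centroid at (18.00, 98.00).
ΣA = 43422.94 mm², ΣAx_c = 4041921.18 mm³, ΣAy_c = 4944293.19 mm³.
x_c = 4041921.18/43422.94 = 93.08 mm; y_c = 4944293.19/43422.94 = 113.86 mm.

x_c = 93.08 mm, y_c = 113.86 mm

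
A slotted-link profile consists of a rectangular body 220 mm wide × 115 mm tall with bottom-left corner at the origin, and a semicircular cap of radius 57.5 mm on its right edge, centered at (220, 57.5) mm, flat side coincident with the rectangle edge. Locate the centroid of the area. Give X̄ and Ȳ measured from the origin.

Part | A | x̄ᵢ | ȳᵢ | A·x̄ᵢ | A·ȳᵢ
rectangular body | 25300.00 | 110.00 | 57.50 | 2783000.00 | 1454750.00
semicircular end | 5193.45 | 244.40 | 57.50 | 1269297.56 | 298623.11
Σ | 30493.45 |  |  | 4052297.56 | 1753373.11
X̄ = 4052297.56 / 30493.45 = 132.89 mm
Ȳ = 1753373.11 / 30493.45 = 57.50 mm

X̄ = 132.89 mm, Ȳ = 57.50 mm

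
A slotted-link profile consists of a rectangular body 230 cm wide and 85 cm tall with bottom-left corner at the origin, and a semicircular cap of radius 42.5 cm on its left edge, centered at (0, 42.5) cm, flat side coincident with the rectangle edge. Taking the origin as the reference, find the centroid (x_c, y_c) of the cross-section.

x_c = 98.14 cm, y_c = 42.50 cm

Part | A | x̄ᵢ | ȳᵢ | A·x̄ᵢ | A·ȳᵢ
rectangular body | 19550.00 | 115.00 | 42.50 | 2248250.00 | 830875.00
semicircular end | 2837.25 | -18.04 | 42.50 | -51177.08 | 120583.16
Σ | 22387.25 |  |  | 2197072.92 | 951458.16
x_c = 2197072.92 / 22387.25 = 98.14 cm
y_c = 951458.16 / 22387.25 = 42.50 cm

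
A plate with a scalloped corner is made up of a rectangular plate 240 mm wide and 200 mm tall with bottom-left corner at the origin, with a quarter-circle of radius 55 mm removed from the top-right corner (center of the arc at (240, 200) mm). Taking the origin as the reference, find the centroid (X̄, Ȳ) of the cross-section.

Part | A | x̄ᵢ | ȳᵢ | A·x̄ᵢ | A·ȳᵢ
plate | 48000.00 | 120.00 | 100.00 | 5760000.00 | 4800000.00
removed quarter-circle | -2375.83 | 216.66 | 176.66 | -514740.73 | -419707.56
Σ | 45624.17 |  |  | 5245259.27 | 4380292.44
X̄ = 5245259.27 / 45624.17 = 114.97 mm
Ȳ = 4380292.44 / 45624.17 = 96.01 mm

X̄ = 114.97 mm, Ȳ = 96.01 mm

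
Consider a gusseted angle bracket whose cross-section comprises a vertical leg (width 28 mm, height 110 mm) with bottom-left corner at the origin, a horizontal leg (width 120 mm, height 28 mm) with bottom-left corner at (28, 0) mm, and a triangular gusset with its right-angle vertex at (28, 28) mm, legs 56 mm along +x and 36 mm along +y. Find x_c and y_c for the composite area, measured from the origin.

x_c = 51.80 mm, y_c = 34.47 mm

vertical leg: A = 28 × 110 = 3080.00, centroid at (14.00, 55.00).
horizontal leg: A = 120 × 28 = 3360.00, centroid at (88.00, 14.00).
gusset: A = ½·56·36 = 1008.00, centroid at (46.67, 40.00).
ΣA = 7448.00 mm²
ΣAx_c = (3080.00)(14.00) + (3360.00)(88.00) + (1008.00)(46.67) = 385840.00 mm³
ΣAy_c = (3080.00)(55.00) + (3360.00)(14.00) + (1008.00)(40.00) = 256760.00 mm³
x_c = 385840.00 / 7448.00 = 51.80 mm
y_c = 256760.00 / 7448.00 = 34.47 mm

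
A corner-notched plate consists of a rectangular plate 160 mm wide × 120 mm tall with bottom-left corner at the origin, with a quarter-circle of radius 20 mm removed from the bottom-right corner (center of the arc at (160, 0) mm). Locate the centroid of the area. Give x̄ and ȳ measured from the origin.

x̄ = 78.81 mm, ȳ = 60.86 mm

plate: A = 160 × 120 = 19200.00, centroid at (80.00, 60.00).
removed quarter-circle: A = −¼π·20² = -314.16, centroid at (151.51, 8.49).
ΣA = 18885.84 mm², ΣAx̄ = 1488401.18 mm³, ΣAȳ = 1149333.33 mm³.
x̄ = 1488401.18/18885.84 = 78.81 mm; ȳ = 1149333.33/18885.84 = 60.86 mm.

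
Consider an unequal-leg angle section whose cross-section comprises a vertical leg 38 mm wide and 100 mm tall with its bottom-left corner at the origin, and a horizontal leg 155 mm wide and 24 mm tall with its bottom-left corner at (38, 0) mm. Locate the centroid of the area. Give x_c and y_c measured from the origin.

vertical leg: A = 38 × 100 = 3800.00, centroid at (19.00, 50.00).
horizontal leg: A = 155 × 24 = 3720.00, centroid at (115.50, 12.00).
ΣA = 7520.00 mm²
ΣAx_c = (3800.00)(19.00) + (3720.00)(115.50) = 501860.00 mm³
ΣAy_c = (3800.00)(50.00) + (3720.00)(12.00) = 234640.00 mm³
x_c = 501860.00 / 7520.00 = 66.74 mm
y_c = 234640.00 / 7520.00 = 31.20 mm

x_c = 66.74 mm, y_c = 31.20 mm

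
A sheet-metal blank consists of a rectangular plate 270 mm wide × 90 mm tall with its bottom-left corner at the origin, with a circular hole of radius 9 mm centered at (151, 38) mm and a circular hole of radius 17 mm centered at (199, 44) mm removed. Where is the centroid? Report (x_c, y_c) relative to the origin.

plate: A = 270 × 90 = 24300.00, centroid at (135.00, 45.00).
hole 1: A = −π·9² = -254.47, centroid at (151.00, 38.00).
hole 2: A = −π·17² = -907.92, centroid at (199.00, 44.00).
ΣA = 23137.61 mm², ΣAx_c = 3061399.05 mm³, ΣAy_c = 1043881.69 mm³.
x_c = 3061399.05/23137.61 = 132.31 mm; y_c = 1043881.69/23137.61 = 45.12 mm.

x_c = 132.31 mm, y_c = 45.12 mm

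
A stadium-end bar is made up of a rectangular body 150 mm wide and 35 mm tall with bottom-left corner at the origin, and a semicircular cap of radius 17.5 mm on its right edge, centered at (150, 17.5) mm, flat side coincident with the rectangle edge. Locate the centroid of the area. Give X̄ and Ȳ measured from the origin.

X̄ = 81.92 mm, Ȳ = 17.50 mm

Part | A | x̄ᵢ | ȳᵢ | A·x̄ᵢ | A·ȳᵢ
rectangular body | 5250.00 | 75.00 | 17.50 | 393750.00 | 91875.00
semicircular end | 481.06 | 157.43 | 17.50 | 75731.37 | 8418.49
Σ | 5731.06 |  |  | 469481.37 | 100293.49
X̄ = 469481.37 / 5731.06 = 81.92 mm
Ȳ = 100293.49 / 5731.06 = 17.50 mm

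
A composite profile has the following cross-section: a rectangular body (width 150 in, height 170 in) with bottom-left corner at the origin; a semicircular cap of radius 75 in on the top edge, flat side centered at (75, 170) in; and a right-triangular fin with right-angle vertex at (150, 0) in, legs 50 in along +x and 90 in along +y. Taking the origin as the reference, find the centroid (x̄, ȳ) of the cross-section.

rectangular body: A = 150 × 170 = 25500.00, centroid at (75.00, 85.00).
semicircular top: A = ½π·75² = 8835.73, centroid at (75.00, 201.83).
triangular fin: A = ½·50·90 = 2250.00, centroid at (166.67, 30.00).
ΣA = 36585.73 in²
ΣAx̄ = (25500.00)(75.00) + (8835.73)(75.00) + (2250.00)(166.67) = 2950179.70 in³
ΣAȳ = (25500.00)(85.00) + (8835.73)(201.83) + (2250.00)(30.00) = 4018323.99 in³
x̄ = 2950179.70 / 36585.73 = 80.64 in
ȳ = 4018323.99 / 36585.73 = 109.83 in

x̄ = 80.64 in, ȳ = 109.83 in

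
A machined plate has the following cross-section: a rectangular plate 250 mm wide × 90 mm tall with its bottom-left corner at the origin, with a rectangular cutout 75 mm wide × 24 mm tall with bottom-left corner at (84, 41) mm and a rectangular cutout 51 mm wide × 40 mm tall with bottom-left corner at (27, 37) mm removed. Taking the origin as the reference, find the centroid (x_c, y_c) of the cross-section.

plate: A = 250 × 90 = 22500.00, centroid at (125.00, 45.00).
hole 1: A = −(75 × 24) = -1800.00, centroid at (121.50, 53.00).
hole 2: A = −(51 × 40) = -2040.00, centroid at (52.50, 57.00).
ΣA = 18660.00 mm², ΣAx_c = 2486700.00 mm³, ΣAy_c = 800820.00 mm³.
x_c = 2486700.00/18660.00 = 133.26 mm; y_c = 800820.00/18660.00 = 42.92 mm.

x_c = 133.26 mm, y_c = 42.92 mm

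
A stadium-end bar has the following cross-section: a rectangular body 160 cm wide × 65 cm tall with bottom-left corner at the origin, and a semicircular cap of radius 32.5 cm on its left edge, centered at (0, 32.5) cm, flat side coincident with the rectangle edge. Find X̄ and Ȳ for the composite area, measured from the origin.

rectangular body: A = 160 × 65 = 10400.00, centroid at (80.00, 32.50).
semicircular end: A = ½π·32.5² = 1659.15, centroid at (-13.79, 32.50).
ΣA = 12059.15 cm², ΣAX̄ = 809114.58 cm³, ΣAȲ = 391922.49 cm³.
X̄ = 809114.58/12059.15 = 67.10 cm; Ȳ = 391922.49/12059.15 = 32.50 cm.

X̄ = 67.10 cm, Ȳ = 32.50 cm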